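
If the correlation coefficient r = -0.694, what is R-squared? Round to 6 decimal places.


R^2 = r^2 = (-0.694)^2 = 0.481636

0.481636


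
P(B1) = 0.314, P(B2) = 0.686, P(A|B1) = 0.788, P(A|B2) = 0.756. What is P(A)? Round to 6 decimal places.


P(A) = P(A|B1)*P(B1) + P(A|B2)*P(B2)
P(A|B1)*P(B1) = 0.788 * 0.314 = 0.247432
P(A|B2)*P(B2) = 0.756 * 0.686 = 0.518616
P(A) = 0.247432 + 0.518616 = 0.766048

0.766048


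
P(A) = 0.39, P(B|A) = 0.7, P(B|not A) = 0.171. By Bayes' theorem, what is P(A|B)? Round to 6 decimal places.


P(A|B) = P(B|A)*P(A) / P(B), P(B) = P(B|A)*P(A) + P(B|not A)*P(not A)
P(B|A)*P(A) = 0.7 * 0.39 = 0.273
P(B|not A)*P(not A) = 0.171 * 0.61 = 0.10431
P(B) = 0.273 + 0.10431 = 0.37731
P(A|B) = 0.273 / 0.37731 ≈ 0.72354298

0.723543


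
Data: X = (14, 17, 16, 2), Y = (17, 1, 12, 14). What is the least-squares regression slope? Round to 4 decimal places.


b = sum((xi-xbar)(yi-ybar)) / sum((xi-xbar)^2)
n = 4, xbar = 49/4 = 12.25, ybar = 44/4 = 11
Sxy = sum((xi-xbar)(yi-ybar)) = -64
Sxx = sum((xi-xbar)^2) = 144.75
b = Sxy / Sxx = -256/579 ≈ -0.442142

-0.4421


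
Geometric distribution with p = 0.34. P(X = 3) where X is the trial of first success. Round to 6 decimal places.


P = (1-p)^(k-1) * p
(1-p)^(k-1) = 0.66^2 = 0.4356
P = 0.4356 * 0.34 = 0.148104

0.148104


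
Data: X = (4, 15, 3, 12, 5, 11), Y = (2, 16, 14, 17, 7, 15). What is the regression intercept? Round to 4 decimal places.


a = ybar - b*xbar, where b = sum((xi-xbar)(yi-ybar)) / sum((xi-xbar)^2)
n = 6, xbar = 50/6 = 25/3 ≈ 8.333333, ybar = 71/6 ≈ 11.833333
Sxy = sum((xi-xbar)(yi-ybar)) = 307/3 ≈ 102.333333
Sxx = sum((xi-xbar)^2) = 370/3 ≈ 123.333333
b = Sxy / Sxx = 307/370 ≈ 0.829730
a = 11.833333 - 0.829730 * 8.333333 = 182/37 ≈ 4.918919

4.9189


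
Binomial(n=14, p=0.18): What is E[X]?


E[X] = n*p = 14 * 0.18 = 2.52

2.52


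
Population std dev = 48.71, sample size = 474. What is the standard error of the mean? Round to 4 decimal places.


SE = sigma / sqrt(n)
sqrt(474) ≈ 21.771541
SE = 48.71 / 21.771541 ≈ 2.237324

2.2373


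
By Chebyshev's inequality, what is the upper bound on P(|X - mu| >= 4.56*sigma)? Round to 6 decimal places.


P <= 1/k^2
k^2 = 4.56^2 = 20.7936
1/k^2 = 1 / 20.7936 ≈ 0.04809172

0.048092


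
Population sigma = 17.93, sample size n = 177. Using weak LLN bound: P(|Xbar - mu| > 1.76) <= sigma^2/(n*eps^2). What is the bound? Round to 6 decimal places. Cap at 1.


bound = min(1, sigma^2/(n*eps^2))
sigma^2 = 17.93^2 = 321.4849
n*eps^2 = 177 * 1.76^2 = 177 * 3.0976 = 548.2752
sigma^2/(n*eps^2) = 321.4849 / 548.2752 ≈ 0.58635681

0.586357


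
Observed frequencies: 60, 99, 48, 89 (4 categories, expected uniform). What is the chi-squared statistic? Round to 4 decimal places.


chi2 = sum((O-E)^2/E), E = total/4
total = 296, E = 296/4 = 74
(60 - 74)^2 / 74 = 196 / 74 = 98/37 ≈ 2.648649
(99 - 74)^2 / 74 = 625 / 74 = 625/74 ≈ 8.445946
(48 - 74)^2 / 74 = 676 / 74 = 338/37 ≈ 9.135135
(89 - 74)^2 / 74 = 225 / 74 = 225/74 ≈ 3.040541
chi2 = 861/37 ≈ 23.270270

23.2703


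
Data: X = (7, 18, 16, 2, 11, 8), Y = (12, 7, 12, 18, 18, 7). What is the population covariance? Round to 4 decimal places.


Cov = (1/n)*sum((xi-xbar)(yi-ybar))
n = 6, xbar = 62/6 = 31/3 ≈ 10.333333, ybar = 74/6 = 37/3 ≈ 12.333333
sum((xi-xbar)(yi-ybar)) = -218/3 ≈ -72.666667
Cov = -72.666667 / 6 = -109/9 ≈ -12.111111

-12.1111


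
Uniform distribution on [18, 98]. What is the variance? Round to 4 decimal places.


Var = (b-a)^2 / 12
(b-a)^2 = (98 - 18)^2 = 6400
Var = 6400/12 ≈ 533.333333

533.3333


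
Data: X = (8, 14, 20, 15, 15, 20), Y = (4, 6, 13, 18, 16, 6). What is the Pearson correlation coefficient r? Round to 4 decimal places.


r = sum((xi-xbar)(yi-ybar)) / sqrt(sum((xi-xbar)^2) * sum((yi-ybar)^2))
n = 6, xbar = 92/6 = 46/3 ≈ 15.333333, ybar = 63/6 = 10.5
Sxy = sum((xi-xbar)(yi-ybar)) = 40
Sxx = sum((xi-xbar)^2) = 298/3 ≈ 99.333333
Syy = sum((yi-ybar)^2) = 175.5
sqrt(Sxx*Syy) ≈ 132.034087
r = Sxy / sqrt(Sxx*Syy) = 40 / 132.034087 ≈ 0.302952

0.3030


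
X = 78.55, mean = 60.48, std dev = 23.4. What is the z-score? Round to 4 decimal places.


z = (X - mu) / sigma
X - mu = 78.55 - 60.48 = 18.07
z = 18.07 / 23.4 = 139/180 ≈ 0.772222

0.7722


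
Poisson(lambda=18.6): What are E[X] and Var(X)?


E[X] = Var(X) = lambda = 18.6

18.6, 18.6


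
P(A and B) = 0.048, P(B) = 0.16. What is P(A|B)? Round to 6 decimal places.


P(A|B) = P(A and B) / P(B) = 0.048 / 0.16 = 0.3

0.300000


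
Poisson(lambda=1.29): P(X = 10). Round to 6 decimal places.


P = e^(-lam) * lam^k / k!
e^(-1.29) ≈ 0.2752708
lam^k = 1.29^10 ≈ 12.761364
k! = 10! = 3628800
P = 0.2752708 * 12.761364 / 3628800 ≈ 0.000001

0.000001


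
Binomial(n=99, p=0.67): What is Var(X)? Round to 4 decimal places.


Var = n*p*(1-p) = 99 * 0.67 * 0.33 = 21.8889

21.8889


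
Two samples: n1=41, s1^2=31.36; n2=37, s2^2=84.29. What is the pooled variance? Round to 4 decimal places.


sp^2 = ((n1-1)*s1^2 + (n2-1)*s2^2)/(n1+n2-2)
(n1-1)*s1^2 = 40 * 31.36 = 1254.4
(n2-1)*s2^2 = 36 * 84.29 = 3034.44
numerator = 1254.4 + 3034.44 = 4288.84
n1+n2-2 = 76
sp^2 = 4288.84 / 76 = 107221/1900 ≈ 56.432105

56.4321


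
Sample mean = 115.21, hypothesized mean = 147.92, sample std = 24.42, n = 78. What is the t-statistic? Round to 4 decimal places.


t = (xbar - mu0) / (s/sqrt(n))
xbar - mu0 = 115.21 - 147.92 = -32.71
sqrt(78) ≈ 8.83176087
s/sqrt(n) = 24.42 / 8.83176087 ≈ 2.76502052
t = -32.71 / 2.76502052 ≈ -11.829930

-11.8299


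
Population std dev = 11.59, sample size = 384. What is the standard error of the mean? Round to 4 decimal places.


SE = sigma / sqrt(n)
sqrt(384) ≈ 19.595918
SE = 11.59 / 19.595918 ≈ 0.591450

0.5914


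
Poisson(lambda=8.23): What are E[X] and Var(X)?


E[X] = Var(X) = lambda = 8.23

8.23, 8.23


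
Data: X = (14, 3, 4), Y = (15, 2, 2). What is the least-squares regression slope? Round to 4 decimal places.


b = sum((xi-xbar)(yi-ybar)) / sum((xi-xbar)^2)
n = 3, xbar = 21/3 = 7, ybar = 19/3 ≈ 6.333333
Sxy = sum((xi-xbar)(yi-ybar)) = 91
Sxx = sum((xi-xbar)^2) = 74
b = Sxy / Sxx = 91/74 ≈ 1.229730

1.2297


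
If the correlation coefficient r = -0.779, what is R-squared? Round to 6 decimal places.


R^2 = r^2 = (-0.779)^2 = 0.606841

0.606841


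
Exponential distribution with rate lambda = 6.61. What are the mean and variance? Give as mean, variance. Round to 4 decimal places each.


mean = 1/lam, var = 1/lam^2
mean = 1 / 6.61 = 100/661 ≈ 0.151286
lam^2 = 6.61^2 = 43.6921
var = 1 / 43.6921 ≈ 0.022887

0.1513, 0.0229


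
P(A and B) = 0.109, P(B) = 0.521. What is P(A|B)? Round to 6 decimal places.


P(A|B) = P(A and B) / P(B) = 0.109 / 0.521 = 109/521 ≈ 0.20921305

0.209213


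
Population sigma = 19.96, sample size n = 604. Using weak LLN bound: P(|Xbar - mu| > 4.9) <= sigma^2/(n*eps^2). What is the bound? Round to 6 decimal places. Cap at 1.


bound = min(1, sigma^2/(n*eps^2))
sigma^2 = 19.96^2 = 398.4016
n*eps^2 = 604 * 4.9^2 = 604 * 24.01 = 14502.04
sigma^2/(n*eps^2) = 398.4016 / 14502.04 ≈ 0.02747211

0.027472


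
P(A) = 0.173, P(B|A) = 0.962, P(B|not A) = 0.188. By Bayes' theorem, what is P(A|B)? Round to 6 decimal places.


P(A|B) = P(B|A)*P(A) / P(B), P(B) = P(B|A)*P(A) + P(B|not A)*P(not A)
P(B|A)*P(A) = 0.962 * 0.173 = 0.166426
P(B|not A)*P(not A) = 0.188 * 0.827 = 0.155476
P(B) = 0.166426 + 0.155476 = 0.321902
P(A|B) = 0.166426 / 0.321902 ≈ 0.51700828

0.517008


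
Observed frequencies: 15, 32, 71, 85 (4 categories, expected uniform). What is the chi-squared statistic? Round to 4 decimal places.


chi2 = sum((O-E)^2/E), E = total/4
total = 203, E = 203/4 = 50.75
(15 - 50.75)^2 / 50.75 = 1278.0625 / 50.75 = 20449/812 ≈ 25.183498
(32 - 50.75)^2 / 50.75 = 351.5625 / 50.75 = 5625/812 ≈ 6.927340
(71 - 50.75)^2 / 50.75 = 410.0625 / 50.75 = 6561/812 ≈ 8.080049
(85 - 50.75)^2 / 50.75 = 1173.0625 / 50.75 = 18769/812 ≈ 23.114532
chi2 = 12851/203 ≈ 63.305419

63.3054


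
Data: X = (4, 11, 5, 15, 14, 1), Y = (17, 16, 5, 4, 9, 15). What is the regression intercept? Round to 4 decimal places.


a = ybar - b*xbar, where b = sum((xi-xbar)(yi-ybar)) / sum((xi-xbar)^2)
n = 6, xbar = 50/6 = 25/3 ≈ 8.333333, ybar = 66/6 = 11
Sxy = sum((xi-xbar)(yi-ybar)) = -80
Sxx = sum((xi-xbar)^2) = 502/3 ≈ 167.333333
b = Sxy / Sxx = -120/251 ≈ -0.478088
a = 11 - (-0.478088) * 8.333333 = 3761/251 ≈ 14.984064

14.9841


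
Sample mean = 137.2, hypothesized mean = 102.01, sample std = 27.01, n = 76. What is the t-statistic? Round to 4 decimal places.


t = (xbar - mu0) / (s/sqrt(n))
xbar - mu0 = 137.2 - 102.01 = 35.19
sqrt(76) ≈ 8.71779789
s/sqrt(n) = 27.01 / 8.71779789 ≈ 3.09825949
t = 35.19 / 3.09825949 ≈ 11.357990

11.3580


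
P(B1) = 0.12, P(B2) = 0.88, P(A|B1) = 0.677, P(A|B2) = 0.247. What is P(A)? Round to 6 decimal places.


P(A) = P(A|B1)*P(B1) + P(A|B2)*P(B2)
P(A|B1)*P(B1) = 0.677 * 0.12 = 0.08124
P(A|B2)*P(B2) = 0.247 * 0.88 = 0.21736
P(A) = 0.08124 + 0.21736 = 0.2986

0.298600


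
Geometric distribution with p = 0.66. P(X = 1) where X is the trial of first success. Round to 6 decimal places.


P = (1-p)^(k-1) * p
(1-p)^(k-1) = 0.34^0 = 1
P = 1 * 0.66 = 0.66

0.660000


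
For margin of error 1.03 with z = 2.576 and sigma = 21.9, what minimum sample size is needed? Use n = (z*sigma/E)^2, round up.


z*sigma/E = 2.576 * 21.9 / 1.03 = 141036/2575 ≈ 54.771262
(z*sigma/E)^2 ≈ 2999.891156
round up: n = 3000

3000


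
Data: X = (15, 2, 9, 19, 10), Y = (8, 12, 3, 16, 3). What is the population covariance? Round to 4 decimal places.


Cov = (1/n)*sum((xi-xbar)(yi-ybar))
n = 5, xbar = 55/5 = 11, ybar = 42/5 = 8.4
sum((xi-xbar)(yi-ybar)) = 43
Cov = 43 / 5 = 8.6

8.6000


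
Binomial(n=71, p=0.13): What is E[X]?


E[X] = n*p = 71 * 0.13 = 9.23

9.23


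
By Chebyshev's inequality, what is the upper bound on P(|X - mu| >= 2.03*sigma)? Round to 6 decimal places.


P <= 1/k^2
k^2 = 2.03^2 = 4.1209
1/k^2 = 1 / 4.1209 ≈ 0.24266544

0.242665


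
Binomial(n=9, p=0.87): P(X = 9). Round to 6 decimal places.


P = C(n,k) * p^k * (1-p)^(n-k)
C(9,9) = 1
p^k = 0.87^9 ≈ 0.2855442
(1-p)^(n-k) = 0.13^0 = 1
P = 1 * 0.2855442 * 1 ≈ 0.285544

0.285544


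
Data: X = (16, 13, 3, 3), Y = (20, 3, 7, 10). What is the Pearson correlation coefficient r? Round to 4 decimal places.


r = sum((xi-xbar)(yi-ybar)) / sqrt(sum((xi-xbar)^2) * sum((yi-ybar)^2))
n = 4, xbar = 35/4 = 8.75, ybar = 40/4 = 10
Sxy = sum((xi-xbar)(yi-ybar)) = 60
Sxx = sum((xi-xbar)^2) = 136.75
Syy = sum((yi-ybar)^2) = 158
sqrt(Sxx*Syy) ≈ 146.991496
r = Sxy / sqrt(Sxx*Syy) = 60 / 146.991496 ≈ 0.408187

0.4082


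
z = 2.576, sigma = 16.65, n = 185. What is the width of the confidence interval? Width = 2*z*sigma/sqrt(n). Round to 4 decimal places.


width = 2*z*sigma/sqrt(n)
2*z*sigma = 2 * 2.576 * 16.65 = 85.7808
sqrt(185) ≈ 13.601471
width = 85.7808 / 13.601471 ≈ 6.306730

6.3067


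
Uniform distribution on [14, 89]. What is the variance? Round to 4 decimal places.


Var = (b-a)^2 / 12
(b-a)^2 = (89 - 14)^2 = 5625
Var = 5625/12 = 468.75

468.7500


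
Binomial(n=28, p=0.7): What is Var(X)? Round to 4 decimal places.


Var = n*p*(1-p) = 28 * 0.7 * 0.3 = 5.88

5.8800


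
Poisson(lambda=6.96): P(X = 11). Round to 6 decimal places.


P = e^(-lam) * lam^k / k!
e^(-6.96) ≈ 0.0009490966
lam^k = 6.96^11 ≈ 1856528564.752409
k! = 11! = 39916800
P = 0.0009490966 * 1856528564.752409 / 39916800 ≈ 0.044142

0.044142


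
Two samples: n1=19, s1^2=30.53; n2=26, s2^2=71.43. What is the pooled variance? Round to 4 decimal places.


sp^2 = ((n1-1)*s1^2 + (n2-1)*s2^2)/(n1+n2-2)
(n1-1)*s1^2 = 18 * 30.53 = 549.54
(n2-1)*s2^2 = 25 * 71.43 = 1785.75
numerator = 549.54 + 1785.75 = 2335.29
n1+n2-2 = 43
sp^2 = 2335.29 / 43 = 233529/4300 ≈ 54.309070

54.3091


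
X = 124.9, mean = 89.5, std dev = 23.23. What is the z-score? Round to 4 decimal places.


z = (X - mu) / sigma
X - mu = 124.9 - 89.5 = 35.4
z = 35.4 / 23.23 = 3540/2323 ≈ 1.523892

1.5239


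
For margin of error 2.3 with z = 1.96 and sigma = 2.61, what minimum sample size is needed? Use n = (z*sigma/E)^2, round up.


z*sigma/E = 1.96 * 2.61 / 2.3 = 12789/5750 ≈ 2.224174
(z*sigma/E)^2 ≈ 4.946950
round up: n = 5

5


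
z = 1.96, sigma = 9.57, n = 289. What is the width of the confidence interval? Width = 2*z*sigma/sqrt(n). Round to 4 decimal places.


width = 2*z*sigma/sqrt(n)
2*z*sigma = 2 * 1.96 * 9.57 = 37.5144
sqrt(289) = 17
width = 37.5144 / 17 ≈ 2.206729

2.2067


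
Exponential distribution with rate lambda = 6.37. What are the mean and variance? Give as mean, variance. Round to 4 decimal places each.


mean = 1/lam, var = 1/lam^2
mean = 1 / 6.37 = 100/637 ≈ 0.156986
lam^2 = 6.37^2 = 40.5769
var = 1 / 40.5769 ≈ 0.024645

0.1570, 0.0246


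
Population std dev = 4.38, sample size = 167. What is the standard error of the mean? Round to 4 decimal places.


SE = sigma / sqrt(n)
sqrt(167) ≈ 12.922848
SE = 4.38 / 12.922848 ≈ 0.338935

0.3389


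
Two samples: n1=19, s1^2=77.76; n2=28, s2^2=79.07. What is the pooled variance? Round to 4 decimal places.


sp^2 = ((n1-1)*s1^2 + (n2-1)*s2^2)/(n1+n2-2)
(n1-1)*s1^2 = 18 * 77.76 = 1399.68
(n2-1)*s2^2 = 27 * 79.07 = 2134.89
numerator = 1399.68 + 2134.89 = 3534.57
n1+n2-2 = 45
sp^2 = 3534.57 / 45 = 78.546

78.5460


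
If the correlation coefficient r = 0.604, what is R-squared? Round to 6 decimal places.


R^2 = r^2 = (0.604)^2 = 0.364816

0.364816


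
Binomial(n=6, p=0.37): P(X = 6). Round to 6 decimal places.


P = C(n,k) * p^k * (1-p)^(n-k)
C(6,6) = 1
p^k = 0.37^6 ≈ 0.002565726
(1-p)^(n-k) = 0.63^0 = 1
P = 1 * 0.002565726 * 1 ≈ 0.002566

0.002566


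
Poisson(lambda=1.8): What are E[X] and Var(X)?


E[X] = Var(X) = lambda = 1.8

1.8, 1.8


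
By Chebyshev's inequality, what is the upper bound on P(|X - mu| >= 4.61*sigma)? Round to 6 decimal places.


P <= 1/k^2
k^2 = 4.61^2 = 21.2521
1/k^2 = 1 / 21.2521 ≈ 0.04705417

0.047054


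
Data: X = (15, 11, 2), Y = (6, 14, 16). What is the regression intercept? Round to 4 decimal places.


a = ybar - b*xbar, where b = sum((xi-xbar)(yi-ybar)) / sum((xi-xbar)^2)
n = 3, xbar = 28/3 ≈ 9.333333, ybar = 36/3 = 12
Sxy = sum((xi-xbar)(yi-ybar)) = -60
Sxx = sum((xi-xbar)^2) = 266/3 ≈ 88.666667
b = Sxy / Sxx = -90/133 ≈ -0.676692
a = 12 - (-0.676692) * 9.333333 = 348/19 ≈ 18.315789

18.3158


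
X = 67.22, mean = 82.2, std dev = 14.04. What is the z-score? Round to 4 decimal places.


z = (X - mu) / sigma
X - mu = 67.22 - 82.2 = -14.98
z = -14.98 / 14.04 = -749/702 ≈ -1.066952

-1.0670


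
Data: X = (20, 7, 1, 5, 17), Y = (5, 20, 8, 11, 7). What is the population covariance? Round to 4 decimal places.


Cov = (1/n)*sum((xi-xbar)(yi-ybar))
n = 5, xbar = 50/5 = 10, ybar = 51/5 = 10.2
sum((xi-xbar)(yi-ybar)) = -88
Cov = -88 / 5 = -17.6

-17.6000


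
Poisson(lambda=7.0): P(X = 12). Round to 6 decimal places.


P = e^(-lam) * lam^k / k!
e^(-7.0) ≈ 0.0009118820
lam^k = 7.0^12 = 13841287201
k! = 12! = 479001600
P = 0.0009118820 * 13841287201 / 479001600 ≈ 0.026350

0.026350


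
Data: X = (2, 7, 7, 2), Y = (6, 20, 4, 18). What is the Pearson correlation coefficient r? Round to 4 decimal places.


r = sum((xi-xbar)(yi-ybar)) / sqrt(sum((xi-xbar)^2) * sum((yi-ybar)^2))
n = 4, xbar = 18/4 = 4.5, ybar = 48/4 = 12
Sxy = sum((xi-xbar)(yi-ybar)) = 0
Sxx = sum((xi-xbar)^2) = 25
Syy = sum((yi-ybar)^2) = 200
sqrt(Sxx*Syy) ≈ 70.710678
r = Sxy / sqrt(Sxx*Syy) = 0 / 70.710678 ≈ 0.000000

0.0000


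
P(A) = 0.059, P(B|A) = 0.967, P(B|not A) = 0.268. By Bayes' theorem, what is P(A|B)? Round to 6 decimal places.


P(A|B) = P(B|A)*P(A) / P(B), P(B) = P(B|A)*P(A) + P(B|not A)*P(not A)
P(B|A)*P(A) = 0.967 * 0.059 = 0.057053
P(B|not A)*P(not A) = 0.268 * 0.941 = 0.252188
P(B) = 0.057053 + 0.252188 = 0.309241
P(A|B) = 0.057053 / 0.309241 ≈ 0.18449365

0.184494


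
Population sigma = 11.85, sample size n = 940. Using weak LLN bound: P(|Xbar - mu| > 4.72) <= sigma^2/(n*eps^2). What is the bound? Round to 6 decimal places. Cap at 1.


bound = min(1, sigma^2/(n*eps^2))
sigma^2 = 11.85^2 = 140.4225
n*eps^2 = 940 * 4.72^2 = 940 * 22.2784 = 20941.696
sigma^2/(n*eps^2) = 140.4225 / 20941.696 ≈ 0.00670540

0.006705


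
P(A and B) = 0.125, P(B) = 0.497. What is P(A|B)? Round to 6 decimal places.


P(A|B) = P(A and B) / P(B) = 0.125 / 0.497 = 125/497 ≈ 0.25150905

0.251509


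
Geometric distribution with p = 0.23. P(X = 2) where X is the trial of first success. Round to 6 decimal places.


P = (1-p)^(k-1) * p
(1-p)^(k-1) = 0.77^1 = 0.77
P = 0.77 * 0.23 = 0.1771

0.177100


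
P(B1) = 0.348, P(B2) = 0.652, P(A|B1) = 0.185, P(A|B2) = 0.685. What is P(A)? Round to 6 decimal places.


P(A) = P(A|B1)*P(B1) + P(A|B2)*P(B2)
P(A|B1)*P(B1) = 0.185 * 0.348 = 0.06438
P(A|B2)*P(B2) = 0.685 * 0.652 = 0.44662
P(A) = 0.06438 + 0.44662 = 0.511

0.511000


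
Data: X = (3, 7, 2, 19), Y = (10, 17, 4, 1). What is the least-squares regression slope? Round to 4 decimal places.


b = sum((xi-xbar)(yi-ybar)) / sum((xi-xbar)^2)
n = 4, xbar = 31/4 = 7.75, ybar = 32/4 = 8
Sxy = sum((xi-xbar)(yi-ybar)) = -72
Sxx = sum((xi-xbar)^2) = 182.75
b = Sxy / Sxx = -288/731 ≈ -0.393981

-0.3940


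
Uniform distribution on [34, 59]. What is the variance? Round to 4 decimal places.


Var = (b-a)^2 / 12
(b-a)^2 = (59 - 34)^2 = 625
Var = 625/12 ≈ 52.083333

52.0833


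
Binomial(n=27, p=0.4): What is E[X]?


E[X] = n*p = 27 * 0.4 = 10.8

10.8


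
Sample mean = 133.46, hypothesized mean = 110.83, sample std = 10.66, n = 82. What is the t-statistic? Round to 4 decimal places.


t = (xbar - mu0) / (s/sqrt(n))
xbar - mu0 = 133.46 - 110.83 = 22.63
sqrt(82) ≈ 9.05538514
s/sqrt(n) = 10.66 / 9.05538514 ≈ 1.17720007
t = 22.63 / 1.17720007 ≈ 19.223580

19.2236


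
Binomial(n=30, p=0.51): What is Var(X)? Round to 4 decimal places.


Var = n*p*(1-p) = 30 * 0.51 * 0.49 = 7.497

7.4970


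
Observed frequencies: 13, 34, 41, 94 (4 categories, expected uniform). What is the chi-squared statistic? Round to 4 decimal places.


chi2 = sum((O-E)^2/E), E = total/4
total = 182, E = 182/4 = 45.5
(13 - 45.5)^2 / 45.5 = 1056.25 / 45.5 = 325/14 ≈ 23.214286
(34 - 45.5)^2 / 45.5 = 132.25 / 45.5 = 529/182 ≈ 2.906593
(41 - 45.5)^2 / 45.5 = 20.25 / 45.5 = 81/182 ≈ 0.445055
(94 - 45.5)^2 / 45.5 = 2352.25 / 45.5 = 9409/182 ≈ 51.697802
chi2 = 7122/91 ≈ 78.263736

78.2637


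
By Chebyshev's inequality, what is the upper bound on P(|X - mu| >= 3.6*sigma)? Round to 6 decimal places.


P <= 1/k^2
k^2 = 3.6^2 = 12.96
1/k^2 = 1 / 12.96 = 25/324 ≈ 0.07716049

0.077160


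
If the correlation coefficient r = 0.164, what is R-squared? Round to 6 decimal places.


R^2 = r^2 = (0.164)^2 = 0.026896

0.026896


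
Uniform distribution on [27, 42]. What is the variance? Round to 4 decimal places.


Var = (b-a)^2 / 12
(b-a)^2 = (42 - 27)^2 = 225
Var = 225/12 = 18.75

18.7500


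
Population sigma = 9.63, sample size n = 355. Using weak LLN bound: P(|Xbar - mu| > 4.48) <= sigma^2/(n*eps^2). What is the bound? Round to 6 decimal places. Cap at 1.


bound = min(1, sigma^2/(n*eps^2))
sigma^2 = 9.63^2 = 92.7369
n*eps^2 = 355 * 4.48^2 = 355 * 20.0704 = 7124.992
sigma^2/(n*eps^2) = 92.7369 / 7124.992 ≈ 0.01301572

0.013016


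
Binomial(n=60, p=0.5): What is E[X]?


E[X] = n*p = 60 * 0.5 = 30

30


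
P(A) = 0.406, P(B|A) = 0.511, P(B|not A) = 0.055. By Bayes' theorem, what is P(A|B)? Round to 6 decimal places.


P(A|B) = P(B|A)*P(A) / P(B), P(B) = P(B|A)*P(A) + P(B|not A)*P(not A)
P(B|A)*P(A) = 0.511 * 0.406 = 0.207466
P(B|not A)*P(not A) = 0.055 * 0.594 = 0.03267
P(B) = 0.207466 + 0.03267 = 0.240136
P(A|B) = 0.207466 / 0.240136 ≈ 0.86395209

0.863952


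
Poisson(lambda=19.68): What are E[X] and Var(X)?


E[X] = Var(X) = lambda = 19.68

19.68, 19.68


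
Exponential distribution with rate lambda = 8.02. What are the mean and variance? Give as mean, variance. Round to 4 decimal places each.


mean = 1/lam, var = 1/lam^2
mean = 1 / 8.02 = 50/401 ≈ 0.124688
lam^2 = 8.02^2 = 64.3204
var = 1 / 64.3204 ≈ 0.015547

0.1247, 0.0155


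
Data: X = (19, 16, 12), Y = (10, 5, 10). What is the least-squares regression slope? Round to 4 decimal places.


b = sum((xi-xbar)(yi-ybar)) / sum((xi-xbar)^2)
n = 3, xbar = 47/3 ≈ 15.666667, ybar = 25/3 ≈ 8.333333
Sxy = sum((xi-xbar)(yi-ybar)) = -5/3 ≈ -1.666667
Sxx = sum((xi-xbar)^2) = 74/3 ≈ 24.666667
b = Sxy / Sxx = -5/74 ≈ -0.067568

-0.0676


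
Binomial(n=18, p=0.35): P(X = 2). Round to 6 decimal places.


P = C(n,k) * p^k * (1-p)^(n-k)
C(18,2) = 153
p^k = 0.35^2 = 0.1225
(1-p)^(n-k) = 0.65^16 ≈ 0.001015345
P = 153 * 0.1225 * 0.001015345 ≈ 0.019030

0.019030


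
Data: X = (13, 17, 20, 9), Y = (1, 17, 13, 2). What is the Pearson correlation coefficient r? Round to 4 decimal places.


r = sum((xi-xbar)(yi-ybar)) / sqrt(sum((xi-xbar)^2) * sum((yi-ybar)^2))
n = 4, xbar = 59/4 = 14.75, ybar = 33/4 = 8.25
Sxy = sum((xi-xbar)(yi-ybar)) = 93.25
Sxx = sum((xi-xbar)^2) = 68.75
Syy = sum((yi-ybar)^2) = 190.75
sqrt(Sxx*Syy) ≈ 114.516647
r = Sxy / sqrt(Sxx*Syy) = 93.25 / 114.516647 ≈ 0.814292

0.8143


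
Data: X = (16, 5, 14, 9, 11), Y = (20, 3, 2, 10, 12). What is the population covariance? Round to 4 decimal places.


Cov = (1/n)*sum((xi-xbar)(yi-ybar))
n = 5, xbar = 55/5 = 11, ybar = 47/5 = 9.4
sum((xi-xbar)(yi-ybar)) = 68
Cov = 68 / 5 = 13.6

13.6000


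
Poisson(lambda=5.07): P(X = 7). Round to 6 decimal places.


P = e^(-lam) * lam^k / k!
e^(-5.07) ≈ 0.006282420
lam^k = 5.07^7 ≈ 86110.421555
k! = 7! = 5040
P = 0.006282420 * 86110.421555 / 5040 ≈ 0.107338

0.107338


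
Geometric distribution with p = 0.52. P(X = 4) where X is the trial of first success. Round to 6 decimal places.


P = (1-p)^(k-1) * p
(1-p)^(k-1) = 0.48^3 = 0.110592
P = 0.110592 * 0.52 = 0.05750784

0.057508


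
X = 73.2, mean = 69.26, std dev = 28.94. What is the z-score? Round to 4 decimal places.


z = (X - mu) / sigma
X - mu = 73.2 - 69.26 = 3.94
z = 3.94 / 28.94 = 197/1447 ≈ 0.136144

0.1361


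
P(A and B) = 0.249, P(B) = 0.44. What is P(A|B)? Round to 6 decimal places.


P(A|B) = P(A and B) / P(B) = 0.249 / 0.44 = 249/440 ≈ 0.56590909

0.565909


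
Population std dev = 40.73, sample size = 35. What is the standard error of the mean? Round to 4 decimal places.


SE = sigma / sqrt(n)
sqrt(35) ≈ 5.916080
SE = 40.73 / 5.916080 ≈ 6.884627

6.8846


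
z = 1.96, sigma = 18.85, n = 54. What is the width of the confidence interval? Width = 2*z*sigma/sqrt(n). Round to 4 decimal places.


width = 2*z*sigma/sqrt(n)
2*z*sigma = 2 * 1.96 * 18.85 = 73.892
sqrt(54) ≈ 7.348469
width = 73.892 / 7.348469 ≈ 10.055428

10.0554


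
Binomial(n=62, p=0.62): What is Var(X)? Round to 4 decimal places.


Var = n*p*(1-p) = 62 * 0.62 * 0.38 = 14.6072

14.6072


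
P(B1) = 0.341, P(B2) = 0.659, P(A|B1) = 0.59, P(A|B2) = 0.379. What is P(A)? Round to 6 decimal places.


P(A) = P(A|B1)*P(B1) + P(A|B2)*P(B2)
P(A|B1)*P(B1) = 0.59 * 0.341 = 0.20119
P(A|B2)*P(B2) = 0.379 * 0.659 = 0.249761
P(A) = 0.20119 + 0.249761 = 0.450951

0.450951


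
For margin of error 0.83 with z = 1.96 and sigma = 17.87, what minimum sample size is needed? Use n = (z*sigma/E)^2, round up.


z*sigma/E = 1.96 * 17.87 / 0.83 = 87563/2075 ≈ 42.199036
(z*sigma/E)^2 ≈ 1780.758652
round up: n = 1781

1781


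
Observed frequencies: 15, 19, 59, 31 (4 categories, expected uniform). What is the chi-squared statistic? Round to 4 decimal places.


chi2 = sum((O-E)^2/E), E = total/4
total = 124, E = 124/4 = 31
(15 - 31)^2 / 31 = 256 / 31 = 256/31 ≈ 8.258065
(19 - 31)^2 / 31 = 144 / 31 = 144/31 ≈ 4.645161
(59 - 31)^2 / 31 = 784 / 31 = 784/31 ≈ 25.290323
(31 - 31)^2 / 31 = 0 / 31 = 0
chi2 = 1184/31 ≈ 38.193548

38.1935


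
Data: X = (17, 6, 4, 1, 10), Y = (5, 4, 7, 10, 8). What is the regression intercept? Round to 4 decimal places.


a = ybar - b*xbar, where b = sum((xi-xbar)(yi-ybar)) / sum((xi-xbar)^2)
n = 5, xbar = 38/5 = 7.6, ybar = 34/5 = 6.8
Sxy = sum((xi-xbar)(yi-ybar)) = -31.4
Sxx = sum((xi-xbar)^2) = 153.2
b = Sxy / Sxx = -157/766 ≈ -0.204961
a = 6.8 - (-0.204961) * 7.6 = 3201/383 ≈ 8.357702

8.3577


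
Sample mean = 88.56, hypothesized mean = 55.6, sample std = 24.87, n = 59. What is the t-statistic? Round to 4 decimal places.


t = (xbar - mu0) / (s/sqrt(n))
xbar - mu0 = 88.56 - 55.6 = 32.96
sqrt(59) ≈ 7.68114575
s/sqrt(n) = 24.87 / 7.68114575 ≈ 3.23779822
t = 32.96 / 3.23779822 ≈ 10.179757

10.1798


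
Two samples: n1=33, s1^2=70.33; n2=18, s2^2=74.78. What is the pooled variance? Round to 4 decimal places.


sp^2 = ((n1-1)*s1^2 + (n2-1)*s2^2)/(n1+n2-2)
(n1-1)*s1^2 = 32 * 70.33 = 2250.56
(n2-1)*s2^2 = 17 * 74.78 = 1271.26
numerator = 2250.56 + 1271.26 = 3521.82
n1+n2-2 = 49
sp^2 = 3521.82 / 49 = 176091/2450 ≈ 71.873878

71.8739


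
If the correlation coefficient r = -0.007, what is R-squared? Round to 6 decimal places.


R^2 = r^2 = (-0.007)^2 = 0.000049

0.000049


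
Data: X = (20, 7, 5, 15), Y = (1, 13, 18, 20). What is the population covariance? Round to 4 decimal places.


Cov = (1/n)*sum((xi-xbar)(yi-ybar))
n = 4, xbar = 47/4 = 11.75, ybar = 52/4 = 13
sum((xi-xbar)(yi-ybar)) = -110
Cov = -110 / 4 = -27.5

-27.5000


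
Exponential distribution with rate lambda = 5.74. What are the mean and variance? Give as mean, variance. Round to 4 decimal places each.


mean = 1/lam, var = 1/lam^2
mean = 1 / 5.74 = 50/287 ≈ 0.174216
lam^2 = 5.74^2 = 32.9476
var = 1 / 32.9476 ≈ 0.030351

0.1742, 0.0304


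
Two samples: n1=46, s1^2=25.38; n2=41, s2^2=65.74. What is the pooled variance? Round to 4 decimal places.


sp^2 = ((n1-1)*s1^2 + (n2-1)*s2^2)/(n1+n2-2)
(n1-1)*s1^2 = 45 * 25.38 = 1142.1
(n2-1)*s2^2 = 40 * 65.74 = 2629.6
numerator = 1142.1 + 2629.6 = 3771.7
n1+n2-2 = 85
sp^2 = 3771.7 / 85 = 37717/850 ≈ 44.372941

44.3729


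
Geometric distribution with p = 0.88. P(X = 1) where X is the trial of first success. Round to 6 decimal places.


P = (1-p)^(k-1) * p
(1-p)^(k-1) = 0.12^0 = 1
P = 1 * 0.88 = 0.88

0.880000


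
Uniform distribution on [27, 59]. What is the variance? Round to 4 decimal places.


Var = (b-a)^2 / 12
(b-a)^2 = (59 - 27)^2 = 1024
Var = 1024/12 ≈ 85.333333

85.3333


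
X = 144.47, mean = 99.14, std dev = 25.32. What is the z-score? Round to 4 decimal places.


z = (X - mu) / sigma
X - mu = 144.47 - 99.14 = 45.33
z = 45.33 / 25.32 = 1511/844 ≈ 1.790284

1.7903


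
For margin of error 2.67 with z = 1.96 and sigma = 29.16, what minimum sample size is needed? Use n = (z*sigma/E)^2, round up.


z*sigma/E = 1.96 * 29.16 / 2.67 = 47628/2225 ≈ 21.405843
(z*sigma/E)^2 ≈ 458.210102
round up: n = 459

459


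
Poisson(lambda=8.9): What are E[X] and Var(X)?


E[X] = Var(X) = lambda = 8.9

8.9, 8.9


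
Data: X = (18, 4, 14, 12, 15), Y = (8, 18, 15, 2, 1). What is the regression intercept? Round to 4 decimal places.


a = ybar - b*xbar, where b = sum((xi-xbar)(yi-ybar)) / sum((xi-xbar)^2)
n = 5, xbar = 63/5 = 12.6, ybar = 44/5 = 8.8
Sxy = sum((xi-xbar)(yi-ybar)) = -89.4
Sxx = sum((xi-xbar)^2) = 111.2
b = Sxy / Sxx = -447/556 ≈ -0.803957
a = 8.8 - (-0.803957) * 12.6 = 10525/556 ≈ 18.929856

18.9299


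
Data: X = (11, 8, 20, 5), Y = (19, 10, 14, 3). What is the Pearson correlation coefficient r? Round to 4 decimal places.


r = sum((xi-xbar)(yi-ybar)) / sqrt(sum((xi-xbar)^2) * sum((yi-ybar)^2))
n = 4, xbar = 44/4 = 11, ybar = 46/4 = 11.5
Sxy = sum((xi-xbar)(yi-ybar)) = 78
Sxx = sum((xi-xbar)^2) = 126
Syy = sum((yi-ybar)^2) = 137
sqrt(Sxx*Syy) ≈ 131.384931
r = Sxy / sqrt(Sxx*Syy) = 78 / 131.384931 ≈ 0.593675

0.5937


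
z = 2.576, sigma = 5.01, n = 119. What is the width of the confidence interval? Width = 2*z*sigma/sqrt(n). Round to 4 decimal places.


width = 2*z*sigma/sqrt(n)
2*z*sigma = 2 * 2.576 * 5.01 = 25.81152
sqrt(119) ≈ 10.908712
width = 25.81152 / 10.908712 ≈ 2.366138

2.3661


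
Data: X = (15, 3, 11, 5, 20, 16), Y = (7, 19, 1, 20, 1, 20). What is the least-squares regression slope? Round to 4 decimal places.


b = sum((xi-xbar)(yi-ybar)) / sum((xi-xbar)^2)
n = 6, xbar = 70/6 = 35/3 ≈ 11.666667, ybar = 68/6 = 34/3 ≈ 11.333333
Sxy = sum((xi-xbar)(yi-ybar)) = -541/3 ≈ -180.333333
Sxx = sum((xi-xbar)^2) = 658/3 ≈ 219.333333
b = Sxy / Sxx = -541/658 ≈ -0.822188

-0.8222


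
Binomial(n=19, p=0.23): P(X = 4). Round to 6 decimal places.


P = C(n,k) * p^k * (1-p)^(n-k)
C(19,4) = 3876
p^k = 0.23^4 = 0.00279841
(1-p)^(n-k) = 0.77^15 ≈ 0.01983174
P = 3876 * 0.00279841 * 0.01983174 ≈ 0.215108

0.215108


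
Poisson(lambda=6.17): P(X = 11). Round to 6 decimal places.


P = e^(-lam) * lam^k / k!
e^(-6.17) ≈ 0.002091236
lam^k = 6.17^11 ≈ 493329179.995212
k! = 11! = 39916800
P = 0.002091236 * 493329179.995212 / 39916800 ≈ 0.025845

0.025845


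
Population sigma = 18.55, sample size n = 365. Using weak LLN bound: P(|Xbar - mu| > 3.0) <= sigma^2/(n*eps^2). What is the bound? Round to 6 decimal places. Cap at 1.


bound = min(1, sigma^2/(n*eps^2))
sigma^2 = 18.55^2 = 344.1025
n*eps^2 = 365 * 3.0^2 = 365 * 9 = 3285
sigma^2/(n*eps^2) = 344.1025 / 3285 ≈ 0.10474962

0.104750


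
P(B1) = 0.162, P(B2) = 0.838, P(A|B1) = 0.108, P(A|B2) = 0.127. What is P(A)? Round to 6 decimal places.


P(A) = P(A|B1)*P(B1) + P(A|B2)*P(B2)
P(A|B1)*P(B1) = 0.108 * 0.162 = 0.017496
P(A|B2)*P(B2) = 0.127 * 0.838 = 0.106426
P(A) = 0.017496 + 0.106426 = 0.123922

0.123922


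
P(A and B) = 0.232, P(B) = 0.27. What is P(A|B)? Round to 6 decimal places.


P(A|B) = P(A and B) / P(B) = 0.232 / 0.27 = 116/135 ≈ 0.85925926

0.859259


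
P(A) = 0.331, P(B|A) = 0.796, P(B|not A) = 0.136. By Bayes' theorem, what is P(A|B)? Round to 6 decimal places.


P(A|B) = P(B|A)*P(A) / P(B), P(B) = P(B|A)*P(A) + P(B|not A)*P(not A)
P(B|A)*P(A) = 0.796 * 0.331 = 0.263476
P(B|not A)*P(not A) = 0.136 * 0.669 = 0.090984
P(B) = 0.263476 + 0.090984 = 0.35446
P(A|B) = 0.263476 / 0.35446 ≈ 0.74331659

0.743317


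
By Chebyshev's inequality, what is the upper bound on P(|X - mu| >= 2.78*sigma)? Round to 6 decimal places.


P <= 1/k^2
k^2 = 2.78^2 = 7.7284
1/k^2 = 1 / 7.7284 ≈ 0.12939289

0.129393


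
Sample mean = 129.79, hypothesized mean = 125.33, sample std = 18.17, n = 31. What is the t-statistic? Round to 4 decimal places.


t = (xbar - mu0) / (s/sqrt(n))
xbar - mu0 = 129.79 - 125.33 = 4.46
sqrt(31) ≈ 5.56776436
s/sqrt(n) = 18.17 / 5.56776436 ≈ 3.26342834
t = 4.46 / 3.26342834 ≈ 1.366661

1.3667


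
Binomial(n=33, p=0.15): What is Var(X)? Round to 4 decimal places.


Var = n*p*(1-p) = 33 * 0.15 * 0.85 = 4.2075

4.2075


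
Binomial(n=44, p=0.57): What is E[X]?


E[X] = n*p = 44 * 0.57 = 25.08

25.08


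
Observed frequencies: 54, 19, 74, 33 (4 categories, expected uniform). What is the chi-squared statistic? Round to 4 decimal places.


chi2 = sum((O-E)^2/E), E = total/4
total = 180, E = 180/4 = 45
(54 - 45)^2 / 45 = 81 / 45 = 1.8
(19 - 45)^2 / 45 = 676 / 45 = 676/45 ≈ 15.022222
(74 - 45)^2 / 45 = 841 / 45 = 841/45 ≈ 18.688889
(33 - 45)^2 / 45 = 144 / 45 = 3.2
chi2 = 1742/45 ≈ 38.711111

38.7111


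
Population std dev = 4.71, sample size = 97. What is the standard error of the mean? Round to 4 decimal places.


SE = sigma / sqrt(n)
sqrt(97) ≈ 9.848858
SE = 4.71 / 9.848858 ≈ 0.478228

0.4782


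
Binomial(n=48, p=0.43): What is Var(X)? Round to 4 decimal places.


Var = n*p*(1-p) = 48 * 0.43 * 0.57 = 11.7648

11.7648


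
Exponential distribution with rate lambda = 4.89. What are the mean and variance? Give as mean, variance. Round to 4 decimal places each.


mean = 1/lam, var = 1/lam^2
mean = 1 / 4.89 = 100/489 ≈ 0.204499
lam^2 = 4.89^2 = 23.9121
var = 1 / 23.9121 ≈ 0.041820

0.2045, 0.0418


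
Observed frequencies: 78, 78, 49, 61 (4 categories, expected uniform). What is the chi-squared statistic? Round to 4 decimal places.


chi2 = sum((O-E)^2/E), E = total/4
total = 266, E = 266/4 = 66.5
(78 - 66.5)^2 / 66.5 = 132.25 / 66.5 = 529/266 ≈ 1.988722
(78 - 66.5)^2 / 66.5 = 132.25 / 66.5 = 529/266 ≈ 1.988722
(49 - 66.5)^2 / 66.5 = 306.25 / 66.5 = 175/38 ≈ 4.605263
(61 - 66.5)^2 / 66.5 = 30.25 / 66.5 = 121/266 ≈ 0.454887
chi2 = 1202/133 ≈ 9.037594

9.0376


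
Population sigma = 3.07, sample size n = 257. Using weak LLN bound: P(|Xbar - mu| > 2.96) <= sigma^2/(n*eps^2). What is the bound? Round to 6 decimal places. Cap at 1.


bound = min(1, sigma^2/(n*eps^2))
sigma^2 = 3.07^2 = 9.4249
n*eps^2 = 257 * 2.96^2 = 257 * 8.7616 = 2251.7312
sigma^2/(n*eps^2) = 9.4249 / 2251.7312 ≈ 0.00418562

0.004186


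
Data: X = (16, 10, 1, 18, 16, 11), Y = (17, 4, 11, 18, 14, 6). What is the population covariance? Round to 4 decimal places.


Cov = (1/n)*sum((xi-xbar)(yi-ybar))
n = 6, xbar = 72/6 = 12, ybar = 70/6 = 35/3 ≈ 11.666667
sum((xi-xbar)(yi-ybar)) = 97
Cov = 97 / 6 = 97/6 ≈ 16.166667

16.1667


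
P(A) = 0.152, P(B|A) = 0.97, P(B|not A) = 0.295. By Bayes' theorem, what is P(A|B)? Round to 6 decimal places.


P(A|B) = P(B|A)*P(A) / P(B), P(B) = P(B|A)*P(A) + P(B|not A)*P(not A)
P(B|A)*P(A) = 0.97 * 0.152 = 0.14744
P(B|not A)*P(not A) = 0.295 * 0.848 = 0.25016
P(B) = 0.14744 + 0.25016 = 0.3976
P(A|B) = 0.14744 / 0.3976 = 1843/4970 ≈ 0.37082495

0.370825


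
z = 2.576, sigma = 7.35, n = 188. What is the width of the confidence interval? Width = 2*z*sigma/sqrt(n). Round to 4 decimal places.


width = 2*z*sigma/sqrt(n)
2*z*sigma = 2 * 2.576 * 7.35 = 37.8672
sqrt(188) ≈ 13.711309
width = 37.8672 / 13.711309 ≈ 2.761749

2.7617


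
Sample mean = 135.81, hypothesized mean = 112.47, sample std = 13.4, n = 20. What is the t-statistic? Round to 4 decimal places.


t = (xbar - mu0) / (s/sqrt(n))
xbar - mu0 = 135.81 - 112.47 = 23.34
sqrt(20) ≈ 4.47213595
s/sqrt(n) = 13.4 / 4.47213595 ≈ 2.99633109
t = 23.34 / 2.99633109 ≈ 7.789526

7.7895


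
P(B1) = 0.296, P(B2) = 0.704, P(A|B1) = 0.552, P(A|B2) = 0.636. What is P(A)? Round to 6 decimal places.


P(A) = P(A|B1)*P(B1) + P(A|B2)*P(B2)
P(A|B1)*P(B1) = 0.552 * 0.296 = 0.163392
P(A|B2)*P(B2) = 0.636 * 0.704 = 0.447744
P(A) = 0.163392 + 0.447744 = 0.611136

0.611136


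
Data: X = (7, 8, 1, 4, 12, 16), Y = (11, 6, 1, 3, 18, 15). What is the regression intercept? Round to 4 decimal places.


a = ybar - b*xbar, where b = sum((xi-xbar)(yi-ybar)) / sum((xi-xbar)^2)
n = 6, xbar = 48/6 = 8, ybar = 54/6 = 9
Sxy = sum((xi-xbar)(yi-ybar)) = 162
Sxx = sum((xi-xbar)^2) = 146
b = Sxy / Sxx = 81/73 ≈ 1.109589
a = 9 - 1.109589 * 8 = 9/73 ≈ 0.123288

0.1233


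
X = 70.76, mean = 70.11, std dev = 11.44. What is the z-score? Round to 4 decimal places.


z = (X - mu) / sigma
X - mu = 70.76 - 70.11 = 0.65
z = 0.65 / 11.44 = 5/88 ≈ 0.056818

0.0568


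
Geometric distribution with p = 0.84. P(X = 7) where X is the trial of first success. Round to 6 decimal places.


P = (1-p)^(k-1) * p
(1-p)^(k-1) = 0.16^6 ≈ 0.00001677722
P = 0.00001677722 * 0.84 ≈ 0.00001409286

0.000014


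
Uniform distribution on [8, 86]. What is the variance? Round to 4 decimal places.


Var = (b-a)^2 / 12
(b-a)^2 = (86 - 8)^2 = 6084
Var = 6084/12 = 507

507.0000


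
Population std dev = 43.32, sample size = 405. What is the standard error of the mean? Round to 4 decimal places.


SE = sigma / sqrt(n)
sqrt(405) ≈ 20.124612
SE = 43.32 / 20.124612 ≈ 2.152588

2.1526


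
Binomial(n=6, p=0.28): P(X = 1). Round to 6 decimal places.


P = C(n,k) * p^k * (1-p)^(n-k)
C(6,1) = 6
p^k = 0.28^1 = 0.28
(1-p)^(n-k) = 0.72^5 ≈ 0.1934918
P = 6 * 0.28 * 0.1934918 ≈ 0.325066

0.325066


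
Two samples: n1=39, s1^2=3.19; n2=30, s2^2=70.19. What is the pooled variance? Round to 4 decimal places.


sp^2 = ((n1-1)*s1^2 + (n2-1)*s2^2)/(n1+n2-2)
(n1-1)*s1^2 = 38 * 3.19 = 121.22
(n2-1)*s2^2 = 29 * 70.19 = 2035.51
numerator = 121.22 + 2035.51 = 2156.73
n1+n2-2 = 67
sp^2 = 2156.73 / 67 = 32.19

32.1900


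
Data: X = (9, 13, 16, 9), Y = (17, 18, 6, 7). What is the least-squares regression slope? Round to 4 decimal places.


b = sum((xi-xbar)(yi-ybar)) / sum((xi-xbar)^2)
n = 4, xbar = 47/4 = 11.75, ybar = 48/4 = 12
Sxy = sum((xi-xbar)(yi-ybar)) = -18
Sxx = sum((xi-xbar)^2) = 34.75
b = Sxy / Sxx = -72/139 ≈ -0.517986

-0.5180


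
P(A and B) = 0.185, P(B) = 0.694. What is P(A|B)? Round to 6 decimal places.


P(A|B) = P(A and B) / P(B) = 0.185 / 0.694 = 185/694 ≈ 0.26657061

0.266571


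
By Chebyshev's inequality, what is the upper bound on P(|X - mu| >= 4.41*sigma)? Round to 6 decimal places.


P <= 1/k^2
k^2 = 4.41^2 = 19.4481
1/k^2 = 1 / 19.4481 ≈ 0.05141890

0.051419


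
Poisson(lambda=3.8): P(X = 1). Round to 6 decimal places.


P = e^(-lam) * lam^k / k!
e^(-3.8) ≈ 0.02237077
lam^k = 3.8^1 = 3.8
k! = 1! = 1
P = 0.02237077 * 3.8 / 1 ≈ 0.085009

0.085009


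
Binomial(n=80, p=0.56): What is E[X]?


E[X] = n*p = 80 * 0.56 = 44.8

44.8


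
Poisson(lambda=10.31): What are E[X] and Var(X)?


E[X] = Var(X) = lambda = 10.31

10.31, 10.31


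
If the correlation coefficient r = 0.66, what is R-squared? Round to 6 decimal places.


R^2 = r^2 = (0.66)^2 = 0.4356

0.435600


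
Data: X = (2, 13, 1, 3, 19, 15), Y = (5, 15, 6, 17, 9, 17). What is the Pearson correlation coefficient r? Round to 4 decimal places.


r = sum((xi-xbar)(yi-ybar)) / sqrt(sum((xi-xbar)^2) * sum((yi-ybar)^2))
n = 6, xbar = 53/6 ≈ 8.833333, ybar = 69/6 = 11.5
Sxy = sum((xi-xbar)(yi-ybar)) = 78.5
Sxx = sum((xi-xbar)^2) = 1805/6 ≈ 300.833333
Syy = sum((yi-ybar)^2) = 151.5
sqrt(Sxx*Syy) ≈ 213.485948
r = Sxy / sqrt(Sxx*Syy) = 78.5 / 213.485948 ≈ 0.367706

0.3677


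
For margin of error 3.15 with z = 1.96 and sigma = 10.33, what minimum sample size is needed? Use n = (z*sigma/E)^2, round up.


z*sigma/E = 1.96 * 10.33 / 3.15 = 7231/1125 ≈ 6.427556
(z*sigma/E)^2 ≈ 41.313470
round up: n = 42

42


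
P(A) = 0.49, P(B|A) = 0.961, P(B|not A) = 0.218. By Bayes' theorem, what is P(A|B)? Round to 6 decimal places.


P(A|B) = P(B|A)*P(A) / P(B), P(B) = P(B|A)*P(A) + P(B|not A)*P(not A)
P(B|A)*P(A) = 0.961 * 0.49 = 0.47089
P(B|not A)*P(not A) = 0.218 * 0.51 = 0.11118
P(B) = 0.47089 + 0.11118 = 0.58207
P(A|B) = 0.47089 / 0.58207 ≈ 0.80899205

0.808992


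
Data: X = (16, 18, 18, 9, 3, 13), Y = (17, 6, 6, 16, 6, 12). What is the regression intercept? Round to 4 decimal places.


a = ybar - b*xbar, where b = sum((xi-xbar)(yi-ybar)) / sum((xi-xbar)^2)
n = 6, xbar = 77/6 ≈ 12.833333, ybar = 63/6 = 10.5
Sxy = sum((xi-xbar)(yi-ybar)) = -2.5
Sxx = sum((xi-xbar)^2) = 1049/6 ≈ 174.833333
b = Sxy / Sxx = -15/1049 ≈ -0.014299
a = 10.5 - (-0.014299) * 12.833333 = 11207/1049 ≈ 10.683508

10.6835


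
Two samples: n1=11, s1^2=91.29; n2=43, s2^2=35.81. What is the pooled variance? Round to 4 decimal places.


sp^2 = ((n1-1)*s1^2 + (n2-1)*s2^2)/(n1+n2-2)
(n1-1)*s1^2 = 10 * 91.29 = 912.9
(n2-1)*s2^2 = 42 * 35.81 = 1504.02
numerator = 912.9 + 1504.02 = 2416.92
n1+n2-2 = 52
sp^2 = 2416.92 / 52 = 60423/1300 ≈ 46.479231

46.4792


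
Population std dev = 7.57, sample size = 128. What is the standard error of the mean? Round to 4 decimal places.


SE = sigma / sqrt(n)
sqrt(128) ≈ 11.313708
SE = 7.57 / 11.313708 ≈ 0.669100

0.6691


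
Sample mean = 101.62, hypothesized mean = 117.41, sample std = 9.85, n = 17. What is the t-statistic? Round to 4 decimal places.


t = (xbar - mu0) / (s/sqrt(n))
xbar - mu0 = 101.62 - 117.41 = -15.79
sqrt(17) ≈ 4.12310563
s/sqrt(n) = 9.85 / 4.12310563 ≈ 2.38897591
t = -15.79 / 2.38897591 ≈ -6.609527

-6.6095
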